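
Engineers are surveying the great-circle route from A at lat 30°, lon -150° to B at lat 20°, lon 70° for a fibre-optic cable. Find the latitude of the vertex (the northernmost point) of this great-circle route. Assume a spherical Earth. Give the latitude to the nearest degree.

The great circle lies in the plane with unit normal n̂ = (p₁ × p₂)/|p₁ × p₂|.
Here n̂_z ≈ -0.587; the vertex latitude is φ_max = arccos|n̂_z| ≈ 54.1°.
Check via Clairaut: cos φ_max = |cos φ₁| · sin C = cos(30.0°)·sin(42.6°) ≈ 0.587, again giving ≈ 54.1°.

≈ 54°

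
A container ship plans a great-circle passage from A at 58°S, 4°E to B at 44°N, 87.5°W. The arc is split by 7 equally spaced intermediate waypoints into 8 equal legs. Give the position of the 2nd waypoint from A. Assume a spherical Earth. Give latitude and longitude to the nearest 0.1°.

≈ 36.8°S, 32.1°W

Convert each endpoint to a unit vector on the sphere (x = cos φ cos λ, y = cos φ sin λ, z = sin φ).
The central angle between the endpoints is δ = arccos(p₁·p₂) ≈ 2.213 rad (126.8°).
Interpolate at f = 2/8 with slerp weights a = sin((1−f)δ)/sin δ ≈ 1.244, b = sin(fδ)/sin δ ≈ 0.656.
p = a·p₁ + b·p₂ ≈ (0.678, -0.426, -0.599); φ = arcsin(p_z) ≈ -36.80°, λ = atan2(p_y, p_x) ≈ -32.11°.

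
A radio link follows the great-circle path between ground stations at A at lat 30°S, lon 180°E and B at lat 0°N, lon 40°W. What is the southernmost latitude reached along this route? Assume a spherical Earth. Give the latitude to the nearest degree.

≈ 42°S

The great circle lies in the plane with unit normal n̂ = (p₁ × p₂)/|p₁ × p₂|.
Here n̂_z ≈ +0.744; the vertex latitude is φ_max = arccos|n̂_z| ≈ 41.9°.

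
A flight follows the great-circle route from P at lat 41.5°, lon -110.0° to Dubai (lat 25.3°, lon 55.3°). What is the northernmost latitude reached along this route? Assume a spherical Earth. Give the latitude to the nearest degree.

≈ 79°

The great circle lies in the plane with unit normal n̂ = (p₁ × p₂)/|p₁ × p₂|.
Here n̂_z ≈ +0.185; the vertex latitude is φ_max = arccos|n̂_z| ≈ 79.3°.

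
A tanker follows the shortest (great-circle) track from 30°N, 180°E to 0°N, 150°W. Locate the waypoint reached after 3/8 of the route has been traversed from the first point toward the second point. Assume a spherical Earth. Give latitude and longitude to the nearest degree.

The haversine formula gives a central angle δ ≈ 0.723 rad (41.4°) between the endpoints.
Interpolate at f = 3/8 with slerp weights a = sin((1−f)δ)/sin δ ≈ 0.660, b = sin(fδ)/sin δ ≈ 0.405.
p = a·p₁ + b·p₂ ≈ (-0.922, -0.202, 0.330); φ = arcsin(p_z) ≈ 19.27°, λ = atan2(p_y, p_x) ≈ -167.62°.

≈ 19°N, 168°W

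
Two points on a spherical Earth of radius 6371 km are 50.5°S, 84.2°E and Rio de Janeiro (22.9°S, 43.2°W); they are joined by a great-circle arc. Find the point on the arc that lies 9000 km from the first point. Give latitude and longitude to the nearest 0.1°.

≈ 33.3°S, 35.8°W

Write both endpoints as unit vectors p₁, p₂ with components (cos φ cos λ, cos φ sin λ, sin φ).
The central angle between the endpoints is δ = arccos(p₁·p₂) ≈ 1.626 rad (93.2°). The total great-circle distance is δ·R ≈ 1.626 × 6371 ≈ 10362 km, so the target fraction is f = 9000/10362 ≈ 0.869.
Interpolate at f ≈ 0.869 with slerp weights a = sin((1−f)δ)/sin δ ≈ 0.213, b = sin(fδ)/sin δ ≈ 0.989.
p = a·p₁ + b·p₂ ≈ (0.678, -0.489, -0.549); φ = arcsin(p_z) ≈ -33.29°, λ = atan2(p_y, p_x) ≈ -35.82°.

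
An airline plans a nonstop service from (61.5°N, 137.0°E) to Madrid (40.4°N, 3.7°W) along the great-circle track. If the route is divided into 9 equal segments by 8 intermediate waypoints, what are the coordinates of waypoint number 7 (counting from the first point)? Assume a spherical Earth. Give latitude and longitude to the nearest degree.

From cos δ = sin φ₁ sin φ₂ + cos φ₁ cos φ₂ cos Δλ, the central angle is δ ≈ 1.278 rad (73.2°).
Interpolate at f = 7/9 with slerp weights a = sin((1−f)δ)/sin δ ≈ 0.293, b = sin(fδ)/sin δ ≈ 0.876.
p = a·p₁ + b·p₂ ≈ (0.563, 0.052, 0.825); φ = arcsin(p_z) ≈ 55.55°, λ = atan2(p_y, p_x) ≈ 5.30°.

≈ (56°N, 5°E)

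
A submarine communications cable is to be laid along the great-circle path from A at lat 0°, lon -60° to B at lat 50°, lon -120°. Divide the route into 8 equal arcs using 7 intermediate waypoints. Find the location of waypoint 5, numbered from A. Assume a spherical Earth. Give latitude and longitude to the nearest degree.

Write both endpoints as unit vectors p₁, p₂ with components (cos φ cos λ, cos φ sin λ, sin φ).
The central angle between the endpoints is δ = arccos(p₁·p₂) ≈ 1.244 rad (71.3°).
Interpolate at f = 5/8 with slerp weights a = sin((1−f)δ)/sin δ ≈ 0.475, b = sin(fδ)/sin δ ≈ 0.741.
p = a·p₁ + b·p₂ ≈ (-0.001, -0.823, 0.567); φ = arcsin(p_z) ≈ 34.57°, λ = atan2(p_y, p_x) ≈ -90.04°.

≈ lat 35°, lon -90°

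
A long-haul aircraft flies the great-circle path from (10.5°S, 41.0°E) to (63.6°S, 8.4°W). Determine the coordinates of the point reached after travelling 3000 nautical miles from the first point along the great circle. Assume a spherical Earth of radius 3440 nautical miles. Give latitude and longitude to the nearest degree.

≈ (55°S, 11°E)

Write both endpoints as unit vectors p₁, p₂ with components (cos φ cos λ, cos φ sin λ, sin φ).
The central angle between the endpoints is δ = arccos(p₁·p₂) ≈ 1.107 rad (63.4°). The total great-circle distance is δ·R ≈ 1.107 × 3440 ≈ 3807 nmi, so the target fraction is f = 3000/3807 ≈ 0.788.
Interpolate at f ≈ 0.788 with slerp weights a = sin((1−f)δ)/sin δ ≈ 0.260, b = sin(fδ)/sin δ ≈ 0.856.
p = a·p₁ + b·p₂ ≈ (0.569, 0.112, -0.814); φ = arcsin(p_z) ≈ -54.52°, λ = atan2(p_y, p_x) ≈ 11.13°.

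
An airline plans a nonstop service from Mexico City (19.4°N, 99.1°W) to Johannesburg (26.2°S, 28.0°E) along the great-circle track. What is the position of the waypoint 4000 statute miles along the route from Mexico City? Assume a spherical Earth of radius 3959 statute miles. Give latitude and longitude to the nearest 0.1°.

≈ 4.3°S, 45.4°W

Write both endpoints as unit vectors p₁, p₂ with components (cos φ cos λ, cos φ sin λ, sin φ).
The central angle between the endpoints is δ = arccos(p₁·p₂) ≈ 2.288 rad (131.1°). The total great-circle distance is δ·R ≈ 2.288 × 3959 ≈ 9058 mi, so the target fraction is f = 4000/9058 ≈ 0.442.
Interpolate at f ≈ 0.442 with slerp weights a = sin((1−f)δ)/sin δ ≈ 1.270, b = sin(fδ)/sin δ ≈ 1.124.
p = a·p₁ + b·p₂ ≈ (0.701, -0.709, -0.074); φ = arcsin(p_z) ≈ -4.26°, λ = atan2(p_y, p_x) ≈ -45.35°.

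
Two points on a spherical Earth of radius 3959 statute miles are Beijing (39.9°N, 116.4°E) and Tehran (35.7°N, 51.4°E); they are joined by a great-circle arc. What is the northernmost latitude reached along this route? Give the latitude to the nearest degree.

The great circle lies in the plane with unit normal n̂ = (p₁ × p₂)/|p₁ × p₂|.
Here n̂_z ≈ -0.733; the vertex latitude is φ_max = arccos|n̂_z| ≈ 42.9°.
Check via Clairaut: cos φ_max = |cos φ₁| · sin C = cos(39.9°)·sin(72.8°) ≈ 0.733, again giving ≈ 42.9°.

≈ 43°N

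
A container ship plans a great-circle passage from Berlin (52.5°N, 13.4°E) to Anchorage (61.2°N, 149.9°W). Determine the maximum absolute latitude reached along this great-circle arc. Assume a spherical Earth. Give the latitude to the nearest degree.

The great circle lies in the plane with unit normal n̂ = (p₁ × p₂)/|p₁ × p₂|.
Here n̂_z ≈ -0.093; the vertex latitude is φ_max = arccos|n̂_z| ≈ 84.7°.
Check via Clairaut: cos φ_max = |cos φ₁| · sin C = cos(52.5°)·sin(8.7°) ≈ 0.093, again giving ≈ 84.7°.

≈ 85°N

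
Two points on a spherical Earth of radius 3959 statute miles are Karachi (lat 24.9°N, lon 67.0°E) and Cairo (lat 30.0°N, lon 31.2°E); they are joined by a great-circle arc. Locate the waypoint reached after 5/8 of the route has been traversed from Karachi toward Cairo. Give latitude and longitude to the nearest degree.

≈ lat 29°N, lon 45°E

Write both endpoints as unit vectors p₁, p₂ with components (cos φ cos λ, cos φ sin λ, sin φ).
The central angle between the endpoints is δ = arccos(p₁·p₂) ≈ 0.559 rad (32.0°).
Interpolate at f = 5/8 with slerp weights a = sin((1−f)δ)/sin δ ≈ 0.392, b = sin(fδ)/sin δ ≈ 0.645.
p = a·p₁ + b·p₂ ≈ (0.617, 0.617, 0.488); φ = arcsin(p_z) ≈ 29.21°, λ = atan2(p_y, p_x) ≈ 45.00°.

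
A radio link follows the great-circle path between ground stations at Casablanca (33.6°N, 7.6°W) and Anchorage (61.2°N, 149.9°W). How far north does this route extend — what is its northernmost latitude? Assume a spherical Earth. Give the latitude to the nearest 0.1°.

≈ 75.6°N

The great circle lies in the plane with unit normal n̂ = (p₁ × p₂)/|p₁ × p₂|.
Here n̂_z ≈ -0.249; the vertex latitude is φ_max = arccos|n̂_z| ≈ 75.6°.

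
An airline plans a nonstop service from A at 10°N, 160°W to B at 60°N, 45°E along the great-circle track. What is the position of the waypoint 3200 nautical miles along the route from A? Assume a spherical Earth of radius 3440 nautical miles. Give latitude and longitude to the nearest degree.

≈ 61°N, 179°E

Convert each endpoint to a unit vector on the sphere (x = cos φ cos λ, y = cos φ sin λ, z = sin φ).
The central angle between the endpoints is δ = arccos(p₁·p₂) ≈ 1.871 rad (107.2°). The total great-circle distance is δ·R ≈ 1.871 × 3440 ≈ 6437 nmi, so the target fraction is f = 3200/6437 ≈ 0.497.
Interpolate at f ≈ 0.497 with slerp weights a = sin((1−f)δ)/sin δ ≈ 0.846, b = sin(fδ)/sin δ ≈ 0.839.
p = a·p₁ + b·p₂ ≈ (-0.486, 0.012, 0.874); φ = arcsin(p_z) ≈ 60.90°, λ = atan2(p_y, p_x) ≈ 178.61°.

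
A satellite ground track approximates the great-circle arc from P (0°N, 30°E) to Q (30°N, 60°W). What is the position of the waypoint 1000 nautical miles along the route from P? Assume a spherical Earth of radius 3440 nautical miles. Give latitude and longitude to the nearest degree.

≈ (8°N, 15°E)

Write both endpoints as unit vectors p₁, p₂ with components (cos φ cos λ, cos φ sin λ, sin φ).
The central angle between the endpoints is δ = arccos(p₁·p₂) ≈ 1.571 rad (90.0°). The total great-circle distance is δ·R ≈ 1.571 × 3440 ≈ 5404 nmi, so the target fraction is f = 1000/5404 ≈ 0.185.
Interpolate at f ≈ 0.185 with slerp weights a = sin((1−f)δ)/sin δ ≈ 0.958, b = sin(fδ)/sin δ ≈ 0.287.
p = a·p₁ + b·p₂ ≈ (0.954, 0.264, 0.143); φ = arcsin(p_z) ≈ 8.24°, λ = atan2(p_y, p_x) ≈ 15.47°.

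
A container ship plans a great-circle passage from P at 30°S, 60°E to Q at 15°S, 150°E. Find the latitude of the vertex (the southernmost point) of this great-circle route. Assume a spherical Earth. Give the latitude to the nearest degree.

The great circle lies in the plane with unit normal n̂ = (p₁ × p₂)/|p₁ × p₂|.
Here n̂_z ≈ +0.844; the vertex latitude is φ_max = arccos|n̂_z| ≈ 32.5°.
Check via Clairaut: cos φ_max = |cos φ₁| · sin C = cos(30.0°)·sin(103.1°) ≈ 0.844, again giving ≈ 32.5°.

≈ 32°S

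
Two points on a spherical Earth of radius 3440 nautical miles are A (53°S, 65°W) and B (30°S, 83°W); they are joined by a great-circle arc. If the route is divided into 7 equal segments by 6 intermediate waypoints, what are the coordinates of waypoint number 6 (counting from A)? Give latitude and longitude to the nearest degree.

From cos δ = sin φ₁ sin φ₂ + cos φ₁ cos φ₂ cos Δλ, the central angle is δ ≈ 0.462 rad (26.5°).
Interpolate at f = 6/7 with slerp weights a = sin((1−f)δ)/sin δ ≈ 0.148, b = sin(fδ)/sin δ ≈ 0.865.
p = a·p₁ + b·p₂ ≈ (0.129, -0.825, -0.551); φ = arcsin(p_z) ≈ -33.43°, λ = atan2(p_y, p_x) ≈ -81.11°.

≈ (33°S, 81°W)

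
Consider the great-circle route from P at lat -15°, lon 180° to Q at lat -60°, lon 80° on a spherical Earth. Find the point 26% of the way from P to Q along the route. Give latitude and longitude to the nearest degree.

≈ lat -33°, lon 168°

Convert each endpoint to a unit vector on the sphere (x = cos φ cos λ, y = cos φ sin λ, z = sin φ).
The central angle between the endpoints is δ = arccos(p₁·p₂) ≈ 1.430 rad (81.9°).
Interpolate at f = 0.26 with slerp weights a = sin((1−f)δ)/sin δ ≈ 0.880, b = sin(fδ)/sin δ ≈ 0.367.
p = a·p₁ + b·p₂ ≈ (-0.818, 0.181, -0.546); φ = arcsin(p_z) ≈ -33.06°, λ = atan2(p_y, p_x) ≈ 167.55°.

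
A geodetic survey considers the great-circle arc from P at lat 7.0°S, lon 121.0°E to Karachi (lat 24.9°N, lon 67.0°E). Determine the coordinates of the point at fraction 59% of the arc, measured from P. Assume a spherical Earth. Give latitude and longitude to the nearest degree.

Convert each endpoint to a unit vector on the sphere (x = cos φ cos λ, y = cos φ sin λ, z = sin φ).
The central angle between the endpoints is δ = arccos(p₁·p₂) ≈ 1.073 rad (61.5°).
Interpolate at f = 0.59 with slerp weights a = sin((1−f)δ)/sin δ ≈ 0.485, b = sin(fδ)/sin δ ≈ 0.673.
p = a·p₁ + b·p₂ ≈ (-0.009, 0.974, 0.224); φ = arcsin(p_z) ≈ 12.97°, λ = atan2(p_y, p_x) ≈ 90.54°.

≈ lat 13°N, lon 91°E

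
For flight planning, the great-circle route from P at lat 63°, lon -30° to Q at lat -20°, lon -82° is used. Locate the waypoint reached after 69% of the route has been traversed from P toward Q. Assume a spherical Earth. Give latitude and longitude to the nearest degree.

Convert each endpoint to a unit vector on the sphere (x = cos φ cos λ, y = cos φ sin λ, z = sin φ).
The central angle between the endpoints is δ = arccos(p₁·p₂) ≈ 1.613 rad (92.4°).
Interpolate at f = 0.69 with slerp weights a = sin((1−f)δ)/sin δ ≈ 0.480, b = sin(fδ)/sin δ ≈ 0.898.
p = a·p₁ + b·p₂ ≈ (0.306, -0.944, 0.120); φ = arcsin(p_z) ≈ 6.92°, λ = atan2(p_y, p_x) ≈ -72.04°.

≈ lat 7°, lon -72°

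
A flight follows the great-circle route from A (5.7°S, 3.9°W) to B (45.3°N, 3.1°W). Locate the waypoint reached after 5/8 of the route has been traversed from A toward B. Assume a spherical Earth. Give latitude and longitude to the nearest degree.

Write both endpoints as unit vectors p₁, p₂ with components (cos φ cos λ, cos φ sin λ, sin φ).
The central angle between the endpoints is δ = arccos(p₁·p₂) ≈ 0.890 rad (51.0°).
Interpolate at f = 5/8 with slerp weights a = sin((1−f)δ)/sin δ ≈ 0.422, b = sin(fδ)/sin δ ≈ 0.680.
p = a·p₁ + b·p₂ ≈ (0.896, -0.054, 0.441); φ = arcsin(p_z) ≈ 26.18°, λ = atan2(p_y, p_x) ≈ -3.47°.

≈ (26°N, 3°W)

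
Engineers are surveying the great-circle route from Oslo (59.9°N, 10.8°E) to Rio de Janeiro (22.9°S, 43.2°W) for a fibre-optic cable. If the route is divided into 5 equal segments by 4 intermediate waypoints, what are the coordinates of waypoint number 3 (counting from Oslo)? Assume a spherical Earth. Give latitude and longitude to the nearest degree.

Write both endpoints as unit vectors p₁, p₂ with components (cos φ cos λ, cos φ sin λ, sin φ).
The central angle between the endpoints is δ = arccos(p₁·p₂) ≈ 1.636 rad (93.7°).
Interpolate at f = 3/5 with slerp weights a = sin((1−f)δ)/sin δ ≈ 0.610, b = sin(fδ)/sin δ ≈ 0.833.
p = a·p₁ + b·p₂ ≈ (0.860, -0.468, 0.204); φ = arcsin(p_z) ≈ 11.74°, λ = atan2(p_y, p_x) ≈ -28.56°.

≈ (12°N, 29°W)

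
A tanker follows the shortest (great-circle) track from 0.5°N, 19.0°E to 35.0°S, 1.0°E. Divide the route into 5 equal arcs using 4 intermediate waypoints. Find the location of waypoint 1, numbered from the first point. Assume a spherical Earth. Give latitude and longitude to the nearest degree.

Write both endpoints as unit vectors p₁, p₂ with components (cos φ cos λ, cos φ sin λ, sin φ).
The central angle between the endpoints is δ = arccos(p₁·p₂) ≈ 0.686 rad (39.3°).
Interpolate at f = 1/5 with slerp weights a = sin((1−f)δ)/sin δ ≈ 0.824, b = sin(fδ)/sin δ ≈ 0.216.
p = a·p₁ + b·p₂ ≈ (0.955, 0.271, -0.117); φ = arcsin(p_z) ≈ -6.70°, λ = atan2(p_y, p_x) ≈ 15.85°.

≈ 7°S, 16°E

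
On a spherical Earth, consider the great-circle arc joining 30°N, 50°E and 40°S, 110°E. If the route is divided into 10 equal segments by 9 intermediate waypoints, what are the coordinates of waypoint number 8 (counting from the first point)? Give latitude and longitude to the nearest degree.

Convert each endpoint to a unit vector on the sphere (x = cos φ cos λ, y = cos φ sin λ, z = sin φ).
The central angle between the endpoints is δ = arccos(p₁·p₂) ≈ 1.560 rad (89.4°).
Interpolate at f = 8/10 with slerp weights a = sin((1−f)δ)/sin δ ≈ 0.307, b = sin(fδ)/sin δ ≈ 0.949.
p = a·p₁ + b·p₂ ≈ (-0.078, 0.887, -0.456); φ = arcsin(p_z) ≈ -27.14°, λ = atan2(p_y, p_x) ≈ 95.00°.

≈ 27°S, 95°E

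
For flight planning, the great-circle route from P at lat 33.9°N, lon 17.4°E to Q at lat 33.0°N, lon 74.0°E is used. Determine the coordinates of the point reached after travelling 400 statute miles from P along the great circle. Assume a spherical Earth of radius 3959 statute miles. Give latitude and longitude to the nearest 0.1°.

Convert each endpoint to a unit vector on the sphere (x = cos φ cos λ, y = cos φ sin λ, z = sin φ).
The central angle between the endpoints is δ = arccos(p₁·p₂) ≈ 0.813 rad (46.6°). The total great-circle distance is δ·R ≈ 0.813 × 3959 ≈ 3221 mi, so the target fraction is f = 400/3221 ≈ 0.124.
Interpolate at f ≈ 0.124 with slerp weights a = sin((1−f)δ)/sin δ ≈ 0.900, b = sin(fδ)/sin δ ≈ 0.139.
p = a·p₁ + b·p₂ ≈ (0.745, 0.335, 0.577); φ = arcsin(p_z) ≈ 35.26°, λ = atan2(p_y, p_x) ≈ 24.24°.

≈ lat 35.3°N, lon 24.2°E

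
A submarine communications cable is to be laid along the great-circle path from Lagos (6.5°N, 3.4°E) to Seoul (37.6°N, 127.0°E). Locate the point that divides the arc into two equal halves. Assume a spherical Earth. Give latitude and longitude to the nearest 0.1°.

Convert each endpoint to a unit vector on the sphere (x = cos φ cos λ, y = cos φ sin λ, z = sin φ).
The central angle between the endpoints is δ = arccos(p₁·p₂) ≈ 1.946 rad (111.5°).
Interpolate at f = 1/2 with slerp weights a = sin((1−f)δ)/sin δ ≈ 0.888, b = sin(fδ)/sin δ ≈ 0.888.
p = a·p₁ + b·p₂ ≈ (0.458, 0.615, 0.643); φ = arcsin(p_z) ≈ 39.99°, λ = atan2(p_y, p_x) ≈ 53.33°.

≈ 40.0°N, 53.3°E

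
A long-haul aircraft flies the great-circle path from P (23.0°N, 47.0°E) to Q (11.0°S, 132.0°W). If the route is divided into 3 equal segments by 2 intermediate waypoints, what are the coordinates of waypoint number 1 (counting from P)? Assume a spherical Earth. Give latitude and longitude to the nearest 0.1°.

≈ (78.2°N, 27.5°E)

Write both endpoints as unit vectors p₁, p₂ with components (cos φ cos λ, cos φ sin λ, sin φ).
The central angle between the endpoints is δ = arccos(p₁·p₂) ≈ 2.931 rad (168.0°).
Interpolate at f = 1/3 with slerp weights a = sin((1−f)δ)/sin δ ≈ 4.446, b = sin(fδ)/sin δ ≈ 3.975.
p = a·p₁ + b·p₂ ≈ (0.181, 0.094, 0.979); φ = arcsin(p_z) ≈ 78.24°, λ = atan2(p_y, p_x) ≈ 27.48°.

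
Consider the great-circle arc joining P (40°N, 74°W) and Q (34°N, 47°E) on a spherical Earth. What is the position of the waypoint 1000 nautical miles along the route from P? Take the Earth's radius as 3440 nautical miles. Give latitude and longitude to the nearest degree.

≈ (50°N, 55°W)

From cos δ = sin φ₁ sin φ₂ + cos φ₁ cos φ₂ cos Δλ, the central angle is δ ≈ 1.538 rad (88.1°). The total great-circle distance is δ·R ≈ 1.538 × 3440 ≈ 5292 nmi, so the target fraction is f = 1000/5292 ≈ 0.189.
Interpolate at f ≈ 0.189 with slerp weights a = sin((1−f)δ)/sin δ ≈ 0.949, b = sin(fδ)/sin δ ≈ 0.287.
p = a·p₁ + b·p₂ ≈ (0.362, -0.525, 0.770); φ = arcsin(p_z) ≈ 50.37°, λ = atan2(p_y, p_x) ≈ -55.37°.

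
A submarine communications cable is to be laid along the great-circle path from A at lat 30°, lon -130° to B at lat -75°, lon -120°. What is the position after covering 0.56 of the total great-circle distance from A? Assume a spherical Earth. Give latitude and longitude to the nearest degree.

≈ lat -29°, lon -127°

Write both endpoints as unit vectors p₁, p₂ with components (cos φ cos λ, cos φ sin λ, sin φ).
The central angle between the endpoints is δ = arccos(p₁·p₂) ≈ 1.836 rad (105.2°).
Interpolate at f = 0.56 with slerp weights a = sin((1−f)δ)/sin δ ≈ 0.749, b = sin(fδ)/sin δ ≈ 0.887.
p = a·p₁ + b·p₂ ≈ (-0.532, -0.696, -0.483); φ = arcsin(p_z) ≈ -28.86°, λ = atan2(p_y, p_x) ≈ -127.39°.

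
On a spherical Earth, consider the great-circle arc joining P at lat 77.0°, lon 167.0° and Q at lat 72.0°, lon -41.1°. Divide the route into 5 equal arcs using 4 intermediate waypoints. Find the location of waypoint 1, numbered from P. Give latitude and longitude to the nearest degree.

≈ lat 83°, lon -179°

The haversine formula gives a central angle δ ≈ 0.525 rad (30.1°) between the endpoints.
Interpolate at f = 1/5 with slerp weights a = sin((1−f)δ)/sin δ ≈ 0.814, b = sin(fδ)/sin δ ≈ 0.209.
p = a·p₁ + b·p₂ ≈ (-0.130, -0.001, 0.992); φ = arcsin(p_z) ≈ 82.55°, λ = atan2(p_y, p_x) ≈ -179.42°.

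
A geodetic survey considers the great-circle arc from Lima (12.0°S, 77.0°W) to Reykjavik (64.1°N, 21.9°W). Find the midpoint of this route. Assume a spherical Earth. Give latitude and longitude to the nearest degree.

≈ 28°N, 61°W

Convert each endpoint to a unit vector on the sphere (x = cos φ cos λ, y = cos φ sin λ, z = sin φ).
The central angle between the endpoints is δ = arccos(p₁·p₂) ≈ 1.513 rad (86.7°).
Interpolate at f = 1/2 with slerp weights a = sin((1−f)δ)/sin δ ≈ 0.688, b = sin(fδ)/sin δ ≈ 0.688.
p = a·p₁ + b·p₂ ≈ (0.430, -0.767, 0.476); φ = arcsin(p_z) ≈ 28.40°, λ = atan2(p_y, p_x) ≈ -60.74°.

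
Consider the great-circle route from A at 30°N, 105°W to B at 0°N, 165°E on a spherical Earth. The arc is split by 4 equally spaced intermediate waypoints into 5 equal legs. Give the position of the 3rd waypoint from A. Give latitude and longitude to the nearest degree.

Write both endpoints as unit vectors p₁, p₂ with components (cos φ cos λ, cos φ sin λ, sin φ).
The central angle between the endpoints is δ = arccos(p₁·p₂) ≈ 1.571 rad (90.0°).
Interpolate at f = 3/5 with slerp weights a = sin((1−f)δ)/sin δ ≈ 0.588, b = sin(fδ)/sin δ ≈ 0.809.
p = a·p₁ + b·p₂ ≈ (-0.913, -0.282, 0.294); φ = arcsin(p_z) ≈ 17.09°, λ = atan2(p_y, p_x) ≈ -162.82°.

≈ 17°N, 163°W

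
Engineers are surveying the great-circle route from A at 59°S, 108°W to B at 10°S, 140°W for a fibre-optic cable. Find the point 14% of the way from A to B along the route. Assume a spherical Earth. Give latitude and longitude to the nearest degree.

≈ 53°S, 116°W

Convert each endpoint to a unit vector on the sphere (x = cos φ cos λ, y = cos φ sin λ, z = sin φ).
The central angle between the endpoints is δ = arccos(p₁·p₂) ≈ 0.953 rad (54.6°).
Interpolate at f = 0.14 with slerp weights a = sin((1−f)δ)/sin δ ≈ 0.897, b = sin(fδ)/sin δ ≈ 0.163.
p = a·p₁ + b·p₂ ≈ (-0.266, -0.543, -0.797); φ = arcsin(p_z) ≈ -52.83°, λ = atan2(p_y, p_x) ≈ -116.10°.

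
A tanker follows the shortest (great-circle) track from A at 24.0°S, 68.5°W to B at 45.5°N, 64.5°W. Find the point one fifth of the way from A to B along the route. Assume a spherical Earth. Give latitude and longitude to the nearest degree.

≈ 10°S, 68°W

Write both endpoints as unit vectors p₁, p₂ with components (cos φ cos λ, cos φ sin λ, sin φ).
The central angle between the endpoints is δ = arccos(p₁·p₂) ≈ 1.215 rad (69.6°).
Interpolate at f = 1/5 with slerp weights a = sin((1−f)δ)/sin δ ≈ 0.881, b = sin(fδ)/sin δ ≈ 0.257.
p = a·p₁ + b·p₂ ≈ (0.372, -0.911, -0.175); φ = arcsin(p_z) ≈ -10.10°, λ = atan2(p_y, p_x) ≈ -67.77°.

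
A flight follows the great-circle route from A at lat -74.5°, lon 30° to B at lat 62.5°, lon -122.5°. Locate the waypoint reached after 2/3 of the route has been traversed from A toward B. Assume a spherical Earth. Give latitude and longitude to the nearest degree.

≈ lat 10°, lon -100°

Convert each endpoint to a unit vector on the sphere (x = cos φ cos λ, y = cos φ sin λ, z = sin φ).
The central angle between the endpoints is δ = arccos(p₁·p₂) ≈ 2.873 rad (164.6°).
Interpolate at f = 2/3 with slerp weights a = sin((1−f)δ)/sin δ ≈ 3.085, b = sin(fδ)/sin δ ≈ 3.550.
p = a·p₁ + b·p₂ ≈ (-0.167, -0.970, 0.176); φ = arcsin(p_z) ≈ 10.14°, λ = atan2(p_y, p_x) ≈ -99.75°.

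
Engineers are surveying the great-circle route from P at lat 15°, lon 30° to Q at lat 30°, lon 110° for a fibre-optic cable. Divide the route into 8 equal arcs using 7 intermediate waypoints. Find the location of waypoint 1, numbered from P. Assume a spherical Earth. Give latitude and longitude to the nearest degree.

Write both endpoints as unit vectors p₁, p₂ with components (cos φ cos λ, cos φ sin λ, sin φ).
The central angle between the endpoints is δ = arccos(p₁·p₂) ≈ 1.293 rad (74.1°).
Interpolate at f = 1/8 with slerp weights a = sin((1−f)δ)/sin δ ≈ 0.941, b = sin(fδ)/sin δ ≈ 0.167.
p = a·p₁ + b·p₂ ≈ (0.738, 0.591, 0.327); φ = arcsin(p_z) ≈ 19.10°, λ = atan2(p_y, p_x) ≈ 38.68°.

≈ lat 19°, lon 39°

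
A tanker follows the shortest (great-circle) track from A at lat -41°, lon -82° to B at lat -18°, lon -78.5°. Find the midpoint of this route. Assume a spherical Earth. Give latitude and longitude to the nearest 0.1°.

≈ lat -29.5°, lon -80.0°

Convert each endpoint to a unit vector on the sphere (x = cos φ cos λ, y = cos φ sin λ, z = sin φ).
The central angle between the endpoints is δ = arccos(p₁·p₂) ≈ 0.405 rad (23.2°).
Interpolate at f = 1/2 with slerp weights a = sin((1−f)δ)/sin δ ≈ 0.510, b = sin(fδ)/sin δ ≈ 0.510.
p = a·p₁ + b·p₂ ≈ (0.150, -0.857, -0.493); φ = arcsin(p_z) ≈ -29.51°, λ = atan2(p_y, p_x) ≈ -80.05°.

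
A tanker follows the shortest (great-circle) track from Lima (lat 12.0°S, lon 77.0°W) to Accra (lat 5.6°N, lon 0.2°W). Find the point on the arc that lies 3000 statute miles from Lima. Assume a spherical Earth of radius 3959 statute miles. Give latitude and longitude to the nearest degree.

≈ lat 3°S, lon 34°W

The haversine formula gives a central angle δ ≈ 1.367 rad (78.3°) between the endpoints. The total great-circle distance is δ·R ≈ 1.367 × 3959 ≈ 5413 mi, so the target fraction is f = 3000/5413 ≈ 0.554.
Interpolate at f ≈ 0.554 with slerp weights a = sin((1−f)δ)/sin δ ≈ 0.585, b = sin(fδ)/sin δ ≈ 0.702.
p = a·p₁ + b·p₂ ≈ (0.827, -0.560, -0.053); φ = arcsin(p_z) ≈ -3.04°, λ = atan2(p_y, p_x) ≈ -34.08°.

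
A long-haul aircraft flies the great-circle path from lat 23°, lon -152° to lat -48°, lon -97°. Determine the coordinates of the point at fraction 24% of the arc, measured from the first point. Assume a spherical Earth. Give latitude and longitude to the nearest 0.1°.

≈ lat 5.3°, lon -140.7°

Convert each endpoint to a unit vector on the sphere (x = cos φ cos λ, y = cos φ sin λ, z = sin φ).
The central angle between the endpoints is δ = arccos(p₁·p₂) ≈ 1.508 rad (86.4°).
Interpolate at f = 0.24 with slerp weights a = sin((1−f)δ)/sin δ ≈ 0.913, b = sin(fδ)/sin δ ≈ 0.355.
p = a·p₁ + b·p₂ ≈ (-0.771, -0.630, 0.093); φ = arcsin(p_z) ≈ 5.34°, λ = atan2(p_y, p_x) ≈ -140.74°.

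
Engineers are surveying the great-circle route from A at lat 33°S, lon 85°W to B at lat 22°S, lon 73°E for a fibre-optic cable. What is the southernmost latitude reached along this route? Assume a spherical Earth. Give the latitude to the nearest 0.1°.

≈ 70.1°S

The great circle lies in the plane with unit normal n̂ = (p₁ × p₂)/|p₁ × p₂|.
Here n̂_z ≈ +0.340; the vertex latitude is φ_max = arccos|n̂_z| ≈ 70.1°.
Check via Clairaut: cos φ_max = |cos φ₁| · sin C = cos(33.0°)·sin(156.1°) ≈ 0.340, again giving ≈ 70.1°.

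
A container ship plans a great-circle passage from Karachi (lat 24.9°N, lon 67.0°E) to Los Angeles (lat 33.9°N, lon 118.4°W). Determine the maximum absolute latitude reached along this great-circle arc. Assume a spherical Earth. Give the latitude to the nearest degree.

The great circle lies in the plane with unit normal n̂ = (p₁ × p₂)/|p₁ × p₂|.
Here n̂_z ≈ +0.083; the vertex latitude is φ_max = arccos|n̂_z| ≈ 85.3°.
Check via Clairaut: cos φ_max = |cos φ₁| · sin C = cos(24.9°)·sin(5.2°) ≈ 0.083, again giving ≈ 85.3°.

≈ 85°N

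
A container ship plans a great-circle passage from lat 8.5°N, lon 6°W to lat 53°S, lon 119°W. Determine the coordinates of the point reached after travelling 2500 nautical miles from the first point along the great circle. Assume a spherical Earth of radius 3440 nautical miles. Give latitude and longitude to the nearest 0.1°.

≈ lat 24.8°S, lon 31.7°W

Convert each endpoint to a unit vector on the sphere (x = cos φ cos λ, y = cos φ sin λ, z = sin φ).
The central angle between the endpoints is δ = arccos(p₁·p₂) ≈ 1.929 rad (110.5°). The total great-circle distance is δ·R ≈ 1.929 × 3440 ≈ 6636 nmi, so the target fraction is f = 2500/6636 ≈ 0.377.
Interpolate at f ≈ 0.377 with slerp weights a = sin((1−f)δ)/sin δ ≈ 0.996, b = sin(fδ)/sin δ ≈ 0.709.
p = a·p₁ + b·p₂ ≈ (0.773, -0.476, -0.419); φ = arcsin(p_z) ≈ -24.80°, λ = atan2(p_y, p_x) ≈ -31.65°.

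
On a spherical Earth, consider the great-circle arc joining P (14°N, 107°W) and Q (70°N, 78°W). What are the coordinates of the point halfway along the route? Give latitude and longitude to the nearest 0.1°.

Convert each endpoint to a unit vector on the sphere (x = cos φ cos λ, y = cos φ sin λ, z = sin φ).
The central angle between the endpoints is δ = arccos(p₁·p₂) ≈ 1.027 rad (58.8°).
Interpolate at f = 1/2 with slerp weights a = sin((1−f)δ)/sin δ ≈ 0.574, b = sin(fδ)/sin δ ≈ 0.574.
p = a·p₁ + b·p₂ ≈ (-0.122, -0.725, 0.678); φ = arcsin(p_z) ≈ 42.71°, λ = atan2(p_y, p_x) ≈ -99.56°.

≈ (42.7°N, 99.6°W)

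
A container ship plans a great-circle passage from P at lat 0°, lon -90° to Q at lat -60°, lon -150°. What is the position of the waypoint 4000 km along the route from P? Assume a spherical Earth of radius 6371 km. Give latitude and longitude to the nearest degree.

Convert each endpoint to a unit vector on the sphere (x = cos φ cos λ, y = cos φ sin λ, z = sin φ).
The central angle between the endpoints is δ = arccos(p₁·p₂) ≈ 1.318 rad (75.5°). The total great-circle distance is δ·R ≈ 1.318 × 6371 ≈ 8398 km, so the target fraction is f = 4000/8398 ≈ 0.476.
Interpolate at f ≈ 0.476 with slerp weights a = sin((1−f)δ)/sin δ ≈ 0.658, b = sin(fδ)/sin δ ≈ 0.607.
p = a·p₁ + b·p₂ ≈ (-0.263, -0.809, -0.525); φ = arcsin(p_z) ≈ -31.69°, λ = atan2(p_y, p_x) ≈ -107.98°.

≈ lat -32°, lon -108°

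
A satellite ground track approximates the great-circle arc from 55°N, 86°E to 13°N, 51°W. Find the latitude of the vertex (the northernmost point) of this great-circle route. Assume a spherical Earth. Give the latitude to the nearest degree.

The great circle lies in the plane with unit normal n̂ = (p₁ × p₂)/|p₁ × p₂|.
Here n̂_z ≈ -0.391; the vertex latitude is φ_max = arccos|n̂_z| ≈ 67.0°.
Check via Clairaut: cos φ_max = |cos φ₁| · sin C = cos(55.0°)·sin(43.0°) ≈ 0.391, again giving ≈ 67.0°.

≈ 67°N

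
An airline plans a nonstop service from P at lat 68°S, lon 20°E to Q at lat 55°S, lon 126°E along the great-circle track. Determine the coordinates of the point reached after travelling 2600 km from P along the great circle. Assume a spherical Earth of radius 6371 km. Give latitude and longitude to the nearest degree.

From cos δ = sin φ₁ sin φ₂ + cos φ₁ cos φ₂ cos Δλ, the central angle is δ ≈ 0.795 rad (45.6°). The total great-circle distance is δ·R ≈ 0.795 × 6371 ≈ 5065 km, so the target fraction is f = 2600/5065 ≈ 0.513.
Interpolate at f ≈ 0.513 with slerp weights a = sin((1−f)δ)/sin δ ≈ 0.529, b = sin(fδ)/sin δ ≈ 0.556.
p = a·p₁ + b·p₂ ≈ (-0.001, 0.326, -0.945); φ = arcsin(p_z) ≈ -70.99°, λ = atan2(p_y, p_x) ≈ 90.24°.

≈ lat 71°S, lon 90°E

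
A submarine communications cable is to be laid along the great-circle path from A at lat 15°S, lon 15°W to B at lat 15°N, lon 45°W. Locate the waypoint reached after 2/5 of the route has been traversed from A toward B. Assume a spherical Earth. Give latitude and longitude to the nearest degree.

The haversine formula gives a central angle δ ≈ 0.736 rad (42.2°) between the endpoints.
Interpolate at f = 2/5 with slerp weights a = sin((1−f)δ)/sin δ ≈ 0.637, b = sin(fδ)/sin δ ≈ 0.432.
p = a·p₁ + b·p₂ ≈ (0.889, -0.454, -0.053); φ = arcsin(p_z) ≈ -3.03°, λ = atan2(p_y, p_x) ≈ -27.07°.

≈ lat 3°S, lon 27°W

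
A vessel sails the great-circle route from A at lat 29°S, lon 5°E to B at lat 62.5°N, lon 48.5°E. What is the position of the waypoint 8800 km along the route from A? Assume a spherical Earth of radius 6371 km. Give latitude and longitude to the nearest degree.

≈ lat 46°N, lon 32°E

Convert each endpoint to a unit vector on the sphere (x = cos φ cos λ, y = cos φ sin λ, z = sin φ).
The central angle between the endpoints is δ = arccos(p₁·p₂) ≈ 1.708 rad (97.9°). The total great-circle distance is δ·R ≈ 1.708 × 6371 ≈ 10884 km, so the target fraction is f = 8800/10884 ≈ 0.809.
Interpolate at f ≈ 0.809 with slerp weights a = sin((1−f)δ)/sin δ ≈ 0.324, b = sin(fδ)/sin δ ≈ 0.991.
p = a·p₁ + b·p₂ ≈ (0.586, 0.368, 0.722); φ = arcsin(p_z) ≈ 46.24°, λ = atan2(p_y, p_x) ≈ 32.10°.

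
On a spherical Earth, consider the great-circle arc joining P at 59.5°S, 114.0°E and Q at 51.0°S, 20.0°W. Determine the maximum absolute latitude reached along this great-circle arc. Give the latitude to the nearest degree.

≈ 75°S

The great circle lies in the plane with unit normal n̂ = (p₁ × p₂)/|p₁ × p₂|.
Here n̂_z ≈ -0.257; the vertex latitude is φ_max = arccos|n̂_z| ≈ 75.1°.
Check via Clairaut: cos φ_max = |cos φ₁| · sin C = cos(59.5°)·sin(149.6°) ≈ 0.257, again giving ≈ 75.1°.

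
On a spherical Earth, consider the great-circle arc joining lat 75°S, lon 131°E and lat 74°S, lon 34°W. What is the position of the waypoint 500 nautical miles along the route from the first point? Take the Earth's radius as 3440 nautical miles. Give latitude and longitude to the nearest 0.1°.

Write both endpoints as unit vectors p₁, p₂ with components (cos φ cos λ, cos φ sin λ, sin φ).
The central angle between the endpoints is δ = arccos(p₁·p₂) ≈ 0.536 rad (30.7°). The total great-circle distance is δ·R ≈ 0.536 × 3440 ≈ 1845 nmi, so the target fraction is f = 500/1845 ≈ 0.271.
Interpolate at f ≈ 0.271 with slerp weights a = sin((1−f)δ)/sin δ ≈ 0.746, b = sin(fδ)/sin δ ≈ 0.283.
p = a·p₁ + b·p₂ ≈ (-0.062, 0.102, -0.993); φ = arcsin(p_z) ≈ -83.15°, λ = atan2(p_y, p_x) ≈ 121.24°.

≈ lat 83.1°S, lon 121.2°E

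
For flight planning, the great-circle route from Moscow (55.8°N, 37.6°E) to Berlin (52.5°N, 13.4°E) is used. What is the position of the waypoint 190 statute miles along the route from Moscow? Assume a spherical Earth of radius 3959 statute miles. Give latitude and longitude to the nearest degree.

Convert each endpoint to a unit vector on the sphere (x = cos φ cos λ, y = cos φ sin λ, z = sin φ).
The central angle between the endpoints is δ = arccos(p₁·p₂) ≈ 0.253 rad (14.5°). The total great-circle distance is δ·R ≈ 0.253 × 3959 ≈ 1000 mi, so the target fraction is f = 190/1000 ≈ 0.190.
Interpolate at f ≈ 0.190 with slerp weights a = sin((1−f)δ)/sin δ ≈ 0.813, b = sin(fδ)/sin δ ≈ 0.192.
p = a·p₁ + b·p₂ ≈ (0.476, 0.306, 0.825); φ = arcsin(p_z) ≈ 55.56°, λ = atan2(p_y, p_x) ≈ 32.74°.

≈ 56°N, 33°E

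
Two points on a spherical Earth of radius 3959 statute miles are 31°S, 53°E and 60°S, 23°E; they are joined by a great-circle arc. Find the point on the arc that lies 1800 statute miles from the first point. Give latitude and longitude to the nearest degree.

≈ 53°S, 34°E

Write both endpoints as unit vectors p₁, p₂ with components (cos φ cos λ, cos φ sin λ, sin φ).
The central angle between the endpoints is δ = arccos(p₁·p₂) ≈ 0.614 rad (35.2°). The total great-circle distance is δ·R ≈ 0.614 × 3959 ≈ 2432 mi, so the target fraction is f = 1800/2432 ≈ 0.740.
Interpolate at f ≈ 0.740 with slerp weights a = sin((1−f)δ)/sin δ ≈ 0.276, b = sin(fδ)/sin δ ≈ 0.762.
p = a·p₁ + b·p₂ ≈ (0.493, 0.338, -0.802); φ = arcsin(p_z) ≈ -53.31°, λ = atan2(p_y, p_x) ≈ 34.41°.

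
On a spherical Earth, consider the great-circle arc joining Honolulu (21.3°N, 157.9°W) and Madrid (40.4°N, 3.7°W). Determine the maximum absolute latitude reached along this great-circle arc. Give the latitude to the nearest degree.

≈ 70°N

The great circle lies in the plane with unit normal n̂ = (p₁ × p₂)/|p₁ × p₂|.
Here n̂_z ≈ +0.337; the vertex latitude is φ_max = arccos|n̂_z| ≈ 70.3°.
Check via Clairaut: cos φ_max = |cos φ₁| · sin C = cos(21.3°)·sin(21.2°) ≈ 0.337, again giving ≈ 70.3°.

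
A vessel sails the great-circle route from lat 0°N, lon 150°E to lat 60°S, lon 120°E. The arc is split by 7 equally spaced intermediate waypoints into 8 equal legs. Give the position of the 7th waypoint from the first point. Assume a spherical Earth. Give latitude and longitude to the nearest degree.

≈ lat 53°S, lon 127°E

Write both endpoints as unit vectors p₁, p₂ with components (cos φ cos λ, cos φ sin λ, sin φ).
The central angle between the endpoints is δ = arccos(p₁·p₂) ≈ 1.123 rad (64.3°).
Interpolate at f = 7/8 with slerp weights a = sin((1−f)δ)/sin δ ≈ 0.155, b = sin(fδ)/sin δ ≈ 0.923.
p = a·p₁ + b·p₂ ≈ (-0.365, 0.477, -0.799); φ = arcsin(p_z) ≈ -53.06°, λ = atan2(p_y, p_x) ≈ 127.42°.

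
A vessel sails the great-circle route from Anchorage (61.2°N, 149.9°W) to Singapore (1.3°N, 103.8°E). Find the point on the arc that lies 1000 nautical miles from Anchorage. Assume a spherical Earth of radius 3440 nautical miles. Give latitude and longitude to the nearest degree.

Write both endpoints as unit vectors p₁, p₂ with components (cos φ cos λ, cos φ sin λ, sin φ).
The central angle between the endpoints is δ = arccos(p₁·p₂) ≈ 1.686 rad (96.6°). The total great-circle distance is δ·R ≈ 1.686 × 3440 ≈ 5801 nmi, so the target fraction is f = 1000/5801 ≈ 0.172.
Interpolate at f ≈ 0.172 with slerp weights a = sin((1−f)δ)/sin δ ≈ 0.991, b = sin(fδ)/sin δ ≈ 0.289.
p = a·p₁ + b·p₂ ≈ (-0.482, 0.041, 0.875); φ = arcsin(p_z) ≈ 61.07°, λ = atan2(p_y, p_x) ≈ 175.18°.

≈ 61°N, 175°E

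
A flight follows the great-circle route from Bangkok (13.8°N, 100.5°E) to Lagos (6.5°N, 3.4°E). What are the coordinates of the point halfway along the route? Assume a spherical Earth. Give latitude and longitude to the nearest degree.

≈ 15°N, 51°E

Write both endpoints as unit vectors p₁, p₂ with components (cos φ cos λ, cos φ sin λ, sin φ).
The central angle between the endpoints is δ = arccos(p₁·p₂) ≈ 1.663 rad (95.3°).
Interpolate at f = 1/2 with slerp weights a = sin((1−f)δ)/sin δ ≈ 0.742, b = sin(fδ)/sin δ ≈ 0.742.
p = a·p₁ + b·p₂ ≈ (0.605, 0.752, 0.261); φ = arcsin(p_z) ≈ 15.13°, λ = atan2(p_y, p_x) ≈ 51.21°.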